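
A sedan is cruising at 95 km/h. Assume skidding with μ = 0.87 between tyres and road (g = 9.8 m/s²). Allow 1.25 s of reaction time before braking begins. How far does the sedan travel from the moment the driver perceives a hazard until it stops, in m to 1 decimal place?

Total stopping distance ≈ 73.8 m

95 km/h ÷ 3.6 = 26.3889 m/s.
a = μg = 0.87 × 9.8 = 8.526 m/s².
Reaction distance = v·t_r = 26.3889 × 1.25 = 32.986 m.
Braking distance = v²/(2a) = 26.3889² / (2 × 8.526) = 696.374 / 17.052 = 40.838 m.
Total = 32.986 + 40.838 = 73.824 m.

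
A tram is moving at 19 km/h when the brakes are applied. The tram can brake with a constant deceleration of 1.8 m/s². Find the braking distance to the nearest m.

Braking distance ≈ 8 m

19 km/h ÷ 3.6 = 5.2778 m/s.
Braking distance = v²/(2a) = 5.2778² / (2 × 1.800) = 27.855 / 3.600 = 7.737 m.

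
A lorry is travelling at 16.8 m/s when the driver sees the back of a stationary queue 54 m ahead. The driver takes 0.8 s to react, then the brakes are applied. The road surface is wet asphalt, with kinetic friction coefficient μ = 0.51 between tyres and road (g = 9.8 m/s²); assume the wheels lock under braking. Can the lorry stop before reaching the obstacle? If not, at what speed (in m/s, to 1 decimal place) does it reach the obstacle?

a = μg = 0.51 × 9.8 = 4.998 m/s².
Reaction distance = 16.8000 × 0.8 = 13.440 m.
Braking distance = v²/(2a) = 282.240 / 9.996 = 28.235 m.
Total stopping distance = 13.440 + 28.235 = 41.675 m, vs 54 m available — it stops with 54 − 41.675 = 12.325 m to spare.

Yes — it stops about 12.3 m short of the obstacle, so it never reaches it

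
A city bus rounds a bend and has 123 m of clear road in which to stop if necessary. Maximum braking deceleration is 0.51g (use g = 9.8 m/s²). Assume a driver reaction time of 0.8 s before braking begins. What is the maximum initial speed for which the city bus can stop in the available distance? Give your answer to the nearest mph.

a = 0.51 × 9.8 = 4.998 m/s².
Stopping distance: v·t_r + v²/(2a) = 123 with t_r = 0.8 s and a = 4.998 m/s².
So v² + 7.997 v − 1229.51 = 0.
Positive root: v = −a·t_r + √((a·t_r)² + 2a·d) = −3.998 + √(15.984 + 1229.51) = 31.2936 m/s.
31.2936 m/s ÷ 0.44704 = 70.002 mph.

Maximum speed ≈ 70 mph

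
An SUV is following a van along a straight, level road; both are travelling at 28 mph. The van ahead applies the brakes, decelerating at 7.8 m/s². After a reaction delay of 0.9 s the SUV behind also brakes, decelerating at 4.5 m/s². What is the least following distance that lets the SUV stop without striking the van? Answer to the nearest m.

28 mph × 0.44704 = 12.5171 m/s.
Leader travels v²/(2a_L) = 156.678 / 15.600 = 10.043 m before stopping.
Follower covers v·t_r = 12.5171 × 0.9 = 11.265 m while reacting, then v²/(2a_F) = 156.678 / 9.000 = 17.409 m while braking, for a total of 11.265 + 17.409 = 28.674 m.
Since a_F ≤ a_L and the follower starts braking later, the follower is never slower than the leader, so the closest approach is when both have stopped.
Minimum gap = 28.674 − 10.043 = 18.631 m.

Minimum gap ≈ 19 m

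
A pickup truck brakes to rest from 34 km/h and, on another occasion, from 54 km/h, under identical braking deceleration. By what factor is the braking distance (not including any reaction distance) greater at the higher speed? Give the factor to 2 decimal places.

Braking distance d = v²/(2a), so with a fixed, d ∝ v².
Factor = (54/34)² = 1.5882² = 2.5224.

Factor ≈ 2.52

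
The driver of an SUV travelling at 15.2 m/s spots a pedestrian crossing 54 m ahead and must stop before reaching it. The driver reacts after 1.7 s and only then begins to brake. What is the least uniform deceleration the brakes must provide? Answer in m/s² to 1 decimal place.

Distance covered during reaction = 15.2000 × 1.7 = 25.840 m.
Distance available for braking: 54 − 25.840 = 28.160 m.
v² = 2a·d ⇒ a = v²/(2d) = 15.2000² / (2 × 28.160) = 231.040 / 56.320 = 4.1023 m/s².

Required deceleration ≈ 4.1 m/s²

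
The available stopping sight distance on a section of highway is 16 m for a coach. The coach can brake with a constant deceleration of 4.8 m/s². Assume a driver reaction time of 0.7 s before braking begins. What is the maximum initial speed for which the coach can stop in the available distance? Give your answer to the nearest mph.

Maximum speed ≈ 21 mph

Stopping distance: v·t_r + v²/(2a) = 16 with t_r = 0.7 s and a = 4.800 m/s².
So v² + 6.720 v − 153.60 = 0.
Positive root: v = −a·t_r + √((a·t_r)² + 2a·d) = −3.360 + √(11.290 + 153.60) = 9.4810 m/s.
9.4810 m/s ÷ 0.44704 = 21.208 mph.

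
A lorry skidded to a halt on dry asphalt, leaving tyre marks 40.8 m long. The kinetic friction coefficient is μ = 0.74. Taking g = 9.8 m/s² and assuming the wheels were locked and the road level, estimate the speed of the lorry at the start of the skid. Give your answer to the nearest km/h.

Initial speed ≈ 88 km/h

Deceleration a = μg = 0.74 × 9.8 = 7.252 m/s².
v = √(2a·d) = √(2 × 7.252 × 40.8) = √591.763 = 24.3262 m/s.
= 24.3262 × 3.6 = 87.574 km/h.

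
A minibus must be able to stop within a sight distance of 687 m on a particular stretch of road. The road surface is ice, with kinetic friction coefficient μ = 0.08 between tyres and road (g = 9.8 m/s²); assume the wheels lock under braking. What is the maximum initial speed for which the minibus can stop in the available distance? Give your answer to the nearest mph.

a = μg = 0.08 × 9.8 = 0.784 m/s².
v²/(2a) = d ⇒ v = √(2 × 0.784 × 687) = √1077.22 = 32.8210 m/s.
32.8210 m/s ÷ 0.44704 = 73.418 mph.

Maximum speed ≈ 73 mph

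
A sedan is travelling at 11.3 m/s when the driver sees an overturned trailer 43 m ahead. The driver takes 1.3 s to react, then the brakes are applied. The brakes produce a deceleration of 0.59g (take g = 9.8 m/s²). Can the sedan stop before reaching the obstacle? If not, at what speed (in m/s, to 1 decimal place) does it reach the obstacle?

a = 0.59 × 9.8 = 5.782 m/s².
Reaction distance = 11.3000 × 1.3 = 14.690 m.
Braking distance = v²/(2a) = 127.690 / 11.564 = 11.042 m.
Total stopping distance = 14.690 + 11.042 = 25.732 m, vs 43 m available — it stops with 43 − 25.732 = 17.268 m to spare.

Yes — it stops about 17.3 m short of the obstacle, so it never reaches it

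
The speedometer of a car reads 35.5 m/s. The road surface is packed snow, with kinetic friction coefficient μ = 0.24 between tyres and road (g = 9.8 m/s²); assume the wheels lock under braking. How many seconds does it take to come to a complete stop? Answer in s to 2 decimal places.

a = μg = 0.24 × 9.8 = 2.352 m/s².
Braking time = v/a = 35.5000 / 2.352 = 15.094 s.

Braking time ≈ 15.09 s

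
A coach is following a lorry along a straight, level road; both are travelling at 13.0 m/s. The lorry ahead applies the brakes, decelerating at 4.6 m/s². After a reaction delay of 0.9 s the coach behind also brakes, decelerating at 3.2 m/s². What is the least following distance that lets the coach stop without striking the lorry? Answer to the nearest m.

Minimum gap ≈ 20 m

Leader travels v²/(2a_L) = 169.000 / 9.200 = 18.370 m before stopping.
Follower covers v·t_r = 13.0000 × 0.9 = 11.700 m while reacting, then v²/(2a_F) = 169.000 / 6.400 = 26.406 m while braking, for a total of 11.700 + 26.406 = 38.106 m.
Since a_F ≤ a_L and the follower starts braking later, the follower is never slower than the leader, so the closest approach is when both have stopped.
Minimum gap = 38.106 − 18.370 = 19.736 m.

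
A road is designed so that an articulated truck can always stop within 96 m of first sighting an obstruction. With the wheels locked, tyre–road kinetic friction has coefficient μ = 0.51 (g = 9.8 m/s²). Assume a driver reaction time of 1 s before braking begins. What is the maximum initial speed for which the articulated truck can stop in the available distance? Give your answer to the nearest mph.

a = μg = 0.51 × 9.8 = 4.998 m/s².
Stopping distance: v·t_r + v²/(2a) = 96 with t_r = 1 s and a = 4.998 m/s².
So v² + 9.996 v − 959.62 = 0.
Positive root: v = −a·t_r + √((a·t_r)² + 2a·d) = −4.998 + √(24.980 + 959.62) = 26.3803 m/s.
26.3803 m/s ÷ 0.44704 = 59.011 mph.

Maximum speed ≈ 59 mph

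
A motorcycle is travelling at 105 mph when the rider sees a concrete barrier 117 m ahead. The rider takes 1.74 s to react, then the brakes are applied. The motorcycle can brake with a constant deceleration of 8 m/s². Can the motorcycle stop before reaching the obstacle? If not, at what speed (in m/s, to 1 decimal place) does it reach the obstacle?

105 mph × 0.44704 = 46.9392 m/s.
Reaction distance = 46.9392 × 1.74 = 81.674 m.
Braking distance needed to stop: v²/(2a) = 2203.288 / 16.000 = 137.706 m, so total needed = 81.674 + 137.706 = 219.380 m > 117 m — it cannot stop.
Distance remaining when braking begins: 117 − 81.674 = 35.326 m.
v² = v₀² − 2a·d = 2203.288 − 2 × 8.000 × 35.326 = 1638.072 m²/s².
v = √1638.072 = 40.473 m/s.

No — it strikes the obstacle at 40.5 m/s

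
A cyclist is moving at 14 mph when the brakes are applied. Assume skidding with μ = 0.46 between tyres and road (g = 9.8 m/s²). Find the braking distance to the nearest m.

Braking distance ≈ 4 m

14 mph × 0.44704 = 6.2586 m/s.
a = μg = 0.46 × 9.8 = 4.508 m/s².
Braking distance = v²/(2a) = 6.2586² / (2 × 4.508) = 39.170 / 9.016 = 4.344 m.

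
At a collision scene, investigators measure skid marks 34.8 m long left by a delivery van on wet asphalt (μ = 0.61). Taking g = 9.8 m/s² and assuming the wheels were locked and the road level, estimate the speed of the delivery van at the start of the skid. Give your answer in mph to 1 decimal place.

Deceleration a = μg = 0.61 × 9.8 = 5.978 m/s².
v = √(2a·d) = √(2 × 5.978 × 34.8) = √416.069 = 20.3978 m/s.
= 20.3978 ÷ 0.44704 = 45.629 mph.

Initial speed ≈ 45.6 mph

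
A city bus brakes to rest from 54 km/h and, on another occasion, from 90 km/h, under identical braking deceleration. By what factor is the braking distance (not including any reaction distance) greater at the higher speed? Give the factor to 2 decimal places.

Factor ≈ 2.78

Braking distance d = v²/(2a), so with a fixed, d ∝ v².
Factor = (90/54)² = 1.6667² = 2.7779.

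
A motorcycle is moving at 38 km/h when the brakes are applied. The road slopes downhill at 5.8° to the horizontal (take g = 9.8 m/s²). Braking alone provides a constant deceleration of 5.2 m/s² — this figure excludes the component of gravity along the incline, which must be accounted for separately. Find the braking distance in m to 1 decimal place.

Braking distance ≈ 13.2 m

38 km/h ÷ 3.6 = 10.5556 m/s.
Gravity along the downhill slope reduces the braking deceleration: a_eff = 5.200 − 9.8·sin 5.8° = 5.200 − 0.990 = 4.210 m/s².
Braking distance = v²/(2a) = 10.5556² / (2 × 4.210) = 111.421 / 8.420 = 13.233 m.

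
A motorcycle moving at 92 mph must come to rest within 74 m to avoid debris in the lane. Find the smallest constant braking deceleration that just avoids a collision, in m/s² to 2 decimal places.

92 mph × 0.44704 = 41.1277 m/s.
v² = 2a·d ⇒ a = v²/(2d) = 41.1277² / (2 × 74.000) = 1691.488 / 148.000 = 11.4290 m/s².

Required deceleration ≈ 11.43 m/s²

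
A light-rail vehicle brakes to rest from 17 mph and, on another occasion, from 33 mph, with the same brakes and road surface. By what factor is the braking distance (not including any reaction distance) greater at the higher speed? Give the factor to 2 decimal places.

Braking distance d = v²/(2a), so with a fixed, d ∝ v².
Factor = (33/17)² = 1.9412² = 3.7683.

Factor ≈ 3.77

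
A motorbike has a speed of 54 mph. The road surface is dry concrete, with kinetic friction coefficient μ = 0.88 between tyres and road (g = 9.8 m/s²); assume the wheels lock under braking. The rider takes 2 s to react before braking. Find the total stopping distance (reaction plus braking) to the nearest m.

Total stopping distance ≈ 82 m

54 mph × 0.44704 = 24.1402 m/s.
a = μg = 0.88 × 9.8 = 8.624 m/s².
Reaction distance = v·t_r = 24.1402 × 2 = 48.280 m.
Braking distance = v²/(2a) = 24.1402² / (2 × 8.624) = 582.749 / 17.248 = 33.786 m.
Total = 48.280 + 33.786 = 82.066 m.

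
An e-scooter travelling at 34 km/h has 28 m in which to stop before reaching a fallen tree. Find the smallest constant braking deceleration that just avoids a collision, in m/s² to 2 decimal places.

Required deceleration ≈ 1.59 m/s²

34 km/h ÷ 3.6 = 9.4444 m/s.
v² = 2a·d ⇒ a = v²/(2d) = 9.4444² / (2 × 28.000) = 89.197 / 56.000 = 1.5928 m/s².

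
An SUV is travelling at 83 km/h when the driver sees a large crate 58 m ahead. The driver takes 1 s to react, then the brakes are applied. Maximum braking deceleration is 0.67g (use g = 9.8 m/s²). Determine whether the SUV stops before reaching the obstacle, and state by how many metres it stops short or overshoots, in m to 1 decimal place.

83 km/h ÷ 3.6 = 23.0556 m/s.
a = 0.67 × 9.8 = 6.566 m/s².
Reaction distance = 23.0556 × 1 = 23.056 m.
Braking distance = v²/(2a) = 531.561 / 13.132 = 40.478 m.
Total stopping distance = 23.056 + 40.478 = 63.534 m, vs 58 m available — it cannot stop in time and overshoots by 63.534 − 58 = 5.534 m.

No — it overshoots by 5.5 m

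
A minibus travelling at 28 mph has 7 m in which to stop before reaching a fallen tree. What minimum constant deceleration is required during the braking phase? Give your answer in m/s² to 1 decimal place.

Required deceleration ≈ 11.2 m/s²

28 mph × 0.44704 = 12.5171 m/s.
v² = 2a·d ⇒ a = v²/(2d) = 12.5171² / (2 × 7.000) = 156.678 / 14.000 = 11.1913 m/s².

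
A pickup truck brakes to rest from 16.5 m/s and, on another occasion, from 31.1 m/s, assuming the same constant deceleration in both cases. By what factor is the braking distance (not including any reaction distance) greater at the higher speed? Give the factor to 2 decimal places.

Braking distance d = v²/(2a), so with a fixed, d ∝ v².
Factor = (31.1/16.5)² = 1.8848² = 3.5525.

Factor ≈ 3.55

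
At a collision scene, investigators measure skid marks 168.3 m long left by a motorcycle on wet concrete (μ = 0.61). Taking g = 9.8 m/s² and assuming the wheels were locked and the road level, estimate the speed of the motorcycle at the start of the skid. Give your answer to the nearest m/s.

Initial speed ≈ 45 m/s

Deceleration a = μg = 0.61 × 9.8 = 5.978 m/s².
v = √(2a·d) = √(2 × 5.978 × 168.3) = √2012.195 = 44.8575 m/s.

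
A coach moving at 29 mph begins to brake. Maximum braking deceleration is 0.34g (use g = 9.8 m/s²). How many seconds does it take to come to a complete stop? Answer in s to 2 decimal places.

29 mph × 0.44704 = 12.9642 m/s.
a = 0.34 × 9.8 = 3.332 m/s².
Braking time = v/a = 12.9642 / 3.332 = 3.891 s.

Braking time ≈ 3.89 s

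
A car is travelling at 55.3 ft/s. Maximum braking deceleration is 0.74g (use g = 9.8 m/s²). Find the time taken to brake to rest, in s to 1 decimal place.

Braking time ≈ 2.3 s

55.3 ft/s × 0.3048 = 16.8554 m/s.
a = 0.74 × 9.8 = 7.252 m/s².
Braking time = v/a = 16.8554 / 7.252 = 2.324 s.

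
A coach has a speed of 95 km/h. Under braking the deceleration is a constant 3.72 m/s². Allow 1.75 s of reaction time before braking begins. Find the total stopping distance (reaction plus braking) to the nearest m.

Total stopping distance ≈ 140 m

95 km/h ÷ 3.6 = 26.3889 m/s.
Reaction distance = v·t_r = 26.3889 × 1.75 = 46.181 m.
Braking distance = v²/(2a) = 26.3889² / (2 × 3.720) = 696.374 / 7.440 = 93.599 m.
Total = 46.181 + 93.599 = 139.780 m.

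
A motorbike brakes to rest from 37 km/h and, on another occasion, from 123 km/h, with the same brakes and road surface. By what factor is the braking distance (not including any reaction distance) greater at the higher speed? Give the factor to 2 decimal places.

Braking distance d = v²/(2a), so with a fixed, d ∝ v².
Factor = (123/37)² = 3.3243² = 11.0510.

Factor ≈ 11.05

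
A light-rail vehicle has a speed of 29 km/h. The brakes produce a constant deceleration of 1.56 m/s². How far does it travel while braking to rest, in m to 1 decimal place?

Braking distance ≈ 20.8 m

29 km/h ÷ 3.6 = 8.0556 m/s.
Braking distance = v²/(2a) = 8.0556² / (2 × 1.560) = 64.893 / 3.120 = 20.799 m.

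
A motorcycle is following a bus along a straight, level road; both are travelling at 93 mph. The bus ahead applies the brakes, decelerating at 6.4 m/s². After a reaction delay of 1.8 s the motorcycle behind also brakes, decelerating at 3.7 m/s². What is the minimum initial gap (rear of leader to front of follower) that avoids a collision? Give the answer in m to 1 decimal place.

Minimum gap ≈ 173.4 m

93 mph × 0.44704 = 41.5747 m/s.
Leader travels v²/(2a_L) = 1728.456 / 12.800 = 135.036 m before stopping.
Follower covers v·t_r = 41.5747 × 1.8 = 74.834 m while reacting, then v²/(2a_F) = 1728.456 / 7.400 = 233.575 m while braking, for a total of 74.834 + 233.575 = 308.409 m.
Since a_F ≤ a_L and the follower starts braking later, the follower is never slower than the leader, so the closest approach is when both have stopped.
Minimum gap = 308.409 − 135.036 = 173.373 m.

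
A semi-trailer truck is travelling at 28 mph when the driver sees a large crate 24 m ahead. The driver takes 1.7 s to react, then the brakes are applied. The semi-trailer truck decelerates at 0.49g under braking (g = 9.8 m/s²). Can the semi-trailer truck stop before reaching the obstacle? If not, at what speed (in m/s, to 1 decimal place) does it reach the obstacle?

No — it strikes the obstacle at 11.4 m/s

28 mph × 0.44704 = 12.5171 m/s.
a = 0.49 × 9.8 = 4.802 m/s².
Reaction distance = 12.5171 × 1.7 = 21.279 m.
Braking distance needed to stop: v²/(2a) = 156.678 / 9.604 = 16.314 m, so total needed = 21.279 + 16.314 = 37.593 m > 24 m — it cannot stop.
Distance remaining when braking begins: 24 − 21.279 = 2.721 m.
v² = v₀² − 2a·d = 156.678 − 2 × 4.802 × 2.721 = 130.546 m²/s².
v = √130.546 = 11.426 m/s.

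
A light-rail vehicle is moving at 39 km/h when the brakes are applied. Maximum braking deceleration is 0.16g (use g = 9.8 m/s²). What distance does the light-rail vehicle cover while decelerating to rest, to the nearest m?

Braking distance ≈ 37 m

39 km/h ÷ 3.6 = 10.8333 m/s.
a = 0.16 × 9.8 = 1.568 m/s².
Braking distance = v²/(2a) = 10.8333² / (2 × 1.568) = 117.360 / 3.136 = 37.423 m.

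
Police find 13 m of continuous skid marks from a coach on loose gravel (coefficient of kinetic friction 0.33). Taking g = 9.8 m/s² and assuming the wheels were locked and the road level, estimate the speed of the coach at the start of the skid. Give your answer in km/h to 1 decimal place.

Deceleration a = μg = 0.33 × 9.8 = 3.234 m/s².
v = √(2a·d) = √(2 × 3.234 × 13) = √84.084 = 9.1697 m/s.
= 9.1697 × 3.6 = 33.011 km/h.

Initial speed ≈ 33.0 km/h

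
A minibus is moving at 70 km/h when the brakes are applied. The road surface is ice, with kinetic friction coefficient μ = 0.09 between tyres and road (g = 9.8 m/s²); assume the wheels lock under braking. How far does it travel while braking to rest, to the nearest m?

Braking distance ≈ 214 m

70 km/h ÷ 3.6 = 19.4444 m/s.
a = μg = 0.09 × 9.8 = 0.882 m/s².
Braking distance = v²/(2a) = 19.4444² / (2 × 0.882) = 378.085 / 1.764 = 214.334 m.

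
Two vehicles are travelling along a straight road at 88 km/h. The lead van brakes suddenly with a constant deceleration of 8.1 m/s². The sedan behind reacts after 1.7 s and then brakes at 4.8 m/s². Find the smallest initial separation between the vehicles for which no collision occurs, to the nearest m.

Minimum gap ≈ 67 m

88 km/h ÷ 3.6 = 24.4444 m/s.
Leader travels v²/(2a_L) = 597.529 / 16.200 = 36.885 m before stopping.
Follower covers v·t_r = 24.4444 × 1.7 = 41.555 m while reacting, then v²/(2a_F) = 597.529 / 9.600 = 62.243 m while braking, for a total of 41.555 + 62.243 = 103.798 m.
Since a_F ≤ a_L and the follower starts braking later, the follower is never slower than the leader, so the closest approach is when both have stopped.
Minimum gap = 103.798 − 36.885 = 66.913 m.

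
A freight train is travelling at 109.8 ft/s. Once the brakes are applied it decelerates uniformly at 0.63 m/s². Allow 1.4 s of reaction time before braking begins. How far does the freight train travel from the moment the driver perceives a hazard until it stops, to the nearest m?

109.8 ft/s × 0.3048 = 33.4670 m/s.
Reaction distance = v·t_r = 33.4670 × 1.4 = 46.854 m.
Braking distance = v²/(2a) = 33.4670² / (2 × 0.630) = 1120.040 / 1.260 = 888.921 m.
Total = 46.854 + 888.921 = 935.775 m.

Total stopping distance ≈ 936 m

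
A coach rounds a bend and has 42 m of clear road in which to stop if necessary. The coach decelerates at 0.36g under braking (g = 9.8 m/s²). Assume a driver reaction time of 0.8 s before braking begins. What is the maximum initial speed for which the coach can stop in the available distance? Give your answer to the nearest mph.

a = 0.36 × 9.8 = 3.528 m/s².
Stopping distance: v·t_r + v²/(2a) = 42 with t_r = 0.8 s and a = 3.528 m/s².
So v² + 5.645 v − 296.35 = 0.
Positive root: v = −a·t_r + √((a·t_r)² + 2a·d) = −2.822 + √(7.964 + 296.35) = 14.6226 m/s.
14.6226 m/s ÷ 0.44704 = 32.710 mph.

Maximum speed ≈ 33 mph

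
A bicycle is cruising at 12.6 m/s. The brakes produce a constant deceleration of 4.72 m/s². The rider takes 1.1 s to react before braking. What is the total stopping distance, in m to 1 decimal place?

Reaction distance = v·t_r = 12.6000 × 1.1 = 13.860 m.
Braking distance = v²/(2a) = 12.6000² / (2 × 4.720) = 158.760 / 9.440 = 16.818 m.
Total = 13.860 + 16.818 = 30.678 m.

Total stopping distance ≈ 30.7 m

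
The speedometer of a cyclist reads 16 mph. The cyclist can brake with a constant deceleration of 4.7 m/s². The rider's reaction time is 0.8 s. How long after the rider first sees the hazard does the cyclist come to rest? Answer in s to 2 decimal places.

Total time ≈ 2.32 s

16 mph × 0.44704 = 7.1526 m/s.
Braking time = v/a = 7.1526 / 4.700 = 1.522 s.
Total = 0.8 + 1.522 = 2.322 s.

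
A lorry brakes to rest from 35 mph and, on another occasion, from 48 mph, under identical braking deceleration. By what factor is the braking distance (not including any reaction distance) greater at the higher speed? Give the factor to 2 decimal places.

Braking distance d = v²/(2a), so with a fixed, d ∝ v².
Factor = (48/35)² = 1.3714² = 1.8807.

Factor ≈ 1.88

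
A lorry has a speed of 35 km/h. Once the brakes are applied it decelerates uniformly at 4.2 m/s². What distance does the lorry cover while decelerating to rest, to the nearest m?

35 km/h ÷ 3.6 = 9.7222 m/s.
Braking distance = v²/(2a) = 9.7222² / (2 × 4.200) = 94.521 / 8.400 = 11.252 m.

Braking distance ≈ 11 m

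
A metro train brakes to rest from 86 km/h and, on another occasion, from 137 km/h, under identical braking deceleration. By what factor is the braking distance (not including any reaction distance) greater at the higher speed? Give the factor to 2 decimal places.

Factor ≈ 2.54

Braking distance d = v²/(2a), so with a fixed, d ∝ v².
Factor = (137/86)² = 1.5930² = 2.5376.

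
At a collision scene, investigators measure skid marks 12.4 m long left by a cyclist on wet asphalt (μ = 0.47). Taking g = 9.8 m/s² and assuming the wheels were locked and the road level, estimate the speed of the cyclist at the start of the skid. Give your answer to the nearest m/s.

Deceleration a = μg = 0.47 × 9.8 = 4.606 m/s².
v = √(2a·d) = √(2 × 4.606 × 12.4) = √114.229 = 10.6878 m/s.

Initial speed ≈ 11 m/s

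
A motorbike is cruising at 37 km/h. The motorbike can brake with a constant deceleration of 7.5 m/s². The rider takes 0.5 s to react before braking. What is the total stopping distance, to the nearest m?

Total stopping distance ≈ 12 m

37 km/h ÷ 3.6 = 10.2778 m/s.
Reaction distance = v·t_r = 10.2778 × 0.5 = 5.139 m.
Braking distance = v²/(2a) = 10.2778² / (2 × 7.500) = 105.633 / 15.000 = 7.042 m.
Total = 5.139 + 7.042 = 12.181 m.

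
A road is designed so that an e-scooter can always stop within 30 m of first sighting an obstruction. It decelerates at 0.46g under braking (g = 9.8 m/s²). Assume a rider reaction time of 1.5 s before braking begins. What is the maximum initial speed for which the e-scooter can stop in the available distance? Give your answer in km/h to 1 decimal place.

a = 0.46 × 9.8 = 4.508 m/s².
Stopping distance: v·t_r + v²/(2a) = 30 with t_r = 1.5 s and a = 4.508 m/s².
So v² + 13.524 v − 270.48 = 0.
Positive root: v = −a·t_r + √((a·t_r)² + 2a·d) = −6.762 + √(45.725 + 270.48) = 11.0202 m/s.
11.0202 m/s × 3.6 = 39.673 km/h.

Maximum speed ≈ 39.7 km/h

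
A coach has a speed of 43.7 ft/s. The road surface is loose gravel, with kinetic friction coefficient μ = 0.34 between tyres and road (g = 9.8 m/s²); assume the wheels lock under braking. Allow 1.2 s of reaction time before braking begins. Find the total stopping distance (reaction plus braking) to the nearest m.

Total stopping distance ≈ 43 m

43.7 ft/s × 0.3048 = 13.3198 m/s.
a = μg = 0.34 × 9.8 = 3.332 m/s².
Reaction distance = v·t_r = 13.3198 × 1.2 = 15.984 m.
Braking distance = v²/(2a) = 13.3198² / (2 × 3.332) = 177.417 / 6.664 = 26.623 m.
Total = 15.984 + 26.623 = 42.607 m.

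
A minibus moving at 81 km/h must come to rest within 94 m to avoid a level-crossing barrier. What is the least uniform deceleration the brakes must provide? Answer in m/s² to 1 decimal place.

81 km/h ÷ 3.6 = 22.5000 m/s.
v² = 2a·d ⇒ a = v²/(2d) = 22.5000² / (2 × 94.000) = 506.250 / 188.000 = 2.6928 m/s².

Required deceleration ≈ 2.7 m/s²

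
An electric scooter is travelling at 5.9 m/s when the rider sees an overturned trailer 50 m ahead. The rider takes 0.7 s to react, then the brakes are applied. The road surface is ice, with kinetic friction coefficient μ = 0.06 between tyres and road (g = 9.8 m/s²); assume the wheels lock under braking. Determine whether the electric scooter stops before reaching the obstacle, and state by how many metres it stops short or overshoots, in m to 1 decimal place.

a = μg = 0.06 × 9.8 = 0.588 m/s².
Reaction distance = 5.9000 × 0.7 = 4.130 m.
Braking distance = v²/(2a) = 34.810 / 1.176 = 29.600 m.
Total stopping distance = 4.130 + 29.600 = 33.730 m, vs 50 m available — it stops with 50 − 33.730 = 16.270 m to spare.

Yes — it stops 16.3 m short of the obstacle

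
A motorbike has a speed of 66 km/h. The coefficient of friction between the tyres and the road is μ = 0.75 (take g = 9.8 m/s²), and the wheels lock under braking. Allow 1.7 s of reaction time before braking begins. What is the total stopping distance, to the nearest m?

66 km/h ÷ 3.6 = 18.3333 m/s.
a = μg = 0.75 × 9.8 = 7.350 m/s².
Reaction distance = v·t_r = 18.3333 × 1.7 = 31.167 m.
Braking distance = v²/(2a) = 18.3333² / (2 × 7.350) = 336.110 / 14.700 = 22.865 m.
Total = 31.167 + 22.865 = 54.032 m.

Total stopping distance ≈ 54 m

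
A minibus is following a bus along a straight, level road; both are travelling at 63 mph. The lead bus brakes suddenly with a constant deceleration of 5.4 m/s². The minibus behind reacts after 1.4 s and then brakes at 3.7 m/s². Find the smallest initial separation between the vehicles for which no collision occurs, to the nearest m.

63 mph × 0.44704 = 28.1635 m/s.
Leader travels v²/(2a_L) = 793.183 / 10.800 = 73.443 m before stopping.
Follower covers v·t_r = 28.1635 × 1.4 = 39.429 m while reacting, then v²/(2a_F) = 793.183 / 7.400 = 107.187 m while braking, for a total of 39.429 + 107.187 = 146.616 m.
Since a_F ≤ a_L and the follower starts braking later, the follower is never slower than the leader, so the closest approach is when both have stopped.
Minimum gap = 146.616 − 73.443 = 73.173 m.

Minimum gap ≈ 73 m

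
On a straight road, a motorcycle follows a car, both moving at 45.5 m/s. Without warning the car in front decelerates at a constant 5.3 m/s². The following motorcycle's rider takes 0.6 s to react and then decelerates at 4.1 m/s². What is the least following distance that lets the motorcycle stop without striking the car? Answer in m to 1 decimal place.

Minimum gap ≈ 84.5 m

Leader travels v²/(2a_L) = 2070.250 / 10.600 = 195.307 m before stopping.
Follower covers v·t_r = 45.5000 × 0.6 = 27.300 m while reacting, then v²/(2a_F) = 2070.250 / 8.200 = 252.470 m while braking, for a total of 27.300 + 252.470 = 279.770 m.
Since a_F ≤ a_L and the follower starts braking later, the follower is never slower than the leader, so the closest approach is when both have stopped.
Minimum gap = 279.770 − 195.307 = 84.463 m.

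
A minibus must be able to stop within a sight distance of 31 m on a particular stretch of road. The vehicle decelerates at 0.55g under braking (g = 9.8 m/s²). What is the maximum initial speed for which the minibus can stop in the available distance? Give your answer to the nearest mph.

a = 0.55 × 9.8 = 5.390 m/s².
v²/(2a) = d ⇒ v = √(2 × 5.390 × 31) = √334.18 = 18.2806 m/s.
18.2806 m/s ÷ 0.44704 = 40.893 mph.

Maximum speed ≈ 41 mph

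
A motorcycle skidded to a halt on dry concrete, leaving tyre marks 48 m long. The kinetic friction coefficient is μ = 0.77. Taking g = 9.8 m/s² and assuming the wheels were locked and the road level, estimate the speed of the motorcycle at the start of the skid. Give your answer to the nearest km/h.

Initial speed ≈ 97 km/h

Deceleration a = μg = 0.77 × 9.8 = 7.546 m/s².
v = √(2a·d) = √(2 × 7.546 × 48) = √724.416 = 26.9150 m/s.
= 26.9150 × 3.6 = 96.894 km/h.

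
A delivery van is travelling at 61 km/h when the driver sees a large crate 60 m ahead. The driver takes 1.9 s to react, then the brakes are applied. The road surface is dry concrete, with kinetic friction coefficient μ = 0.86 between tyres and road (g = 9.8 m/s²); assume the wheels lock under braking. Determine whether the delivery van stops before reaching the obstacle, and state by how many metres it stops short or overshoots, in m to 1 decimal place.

61 km/h ÷ 3.6 = 16.9444 m/s.
a = μg = 0.86 × 9.8 = 8.428 m/s².
Reaction distance = 16.9444 × 1.9 = 32.194 m.
Braking distance = v²/(2a) = 287.113 / 16.856 = 17.033 m.
Total stopping distance = 32.194 + 17.033 = 49.227 m, vs 60 m available — it stops with 60 − 49.227 = 10.773 m to spare.

Yes — it stops 10.8 m short of the obstacle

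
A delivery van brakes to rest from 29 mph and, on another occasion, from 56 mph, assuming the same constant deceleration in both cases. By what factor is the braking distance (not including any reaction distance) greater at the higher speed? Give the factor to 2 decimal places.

Braking distance d = v²/(2a), so with a fixed, d ∝ v².
Factor = (56/29)² = 1.9310² = 3.7288.

Factor ≈ 3.73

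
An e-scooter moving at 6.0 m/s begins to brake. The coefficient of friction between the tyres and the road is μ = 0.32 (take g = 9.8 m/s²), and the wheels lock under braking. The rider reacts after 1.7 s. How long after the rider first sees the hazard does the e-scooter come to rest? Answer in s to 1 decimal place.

a = μg = 0.32 × 9.8 = 3.136 m/s².
Braking time = v/a = 6.0000 / 3.136 = 1.913 s.
Total = 1.7 + 1.913 = 3.613 s.

Total time ≈ 3.6 s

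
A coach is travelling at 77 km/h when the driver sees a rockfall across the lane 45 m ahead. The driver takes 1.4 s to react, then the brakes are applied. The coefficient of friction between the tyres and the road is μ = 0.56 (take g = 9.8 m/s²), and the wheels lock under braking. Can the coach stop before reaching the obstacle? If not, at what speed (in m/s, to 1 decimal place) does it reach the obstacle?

77 km/h ÷ 3.6 = 21.3889 m/s.
a = μg = 0.56 × 9.8 = 5.488 m/s².
Reaction distance = 21.3889 × 1.4 = 29.944 m.
Braking distance needed to stop: v²/(2a) = 457.485 / 10.976 = 41.680 m, so total needed = 29.944 + 41.680 = 71.624 m > 45 m — it cannot stop.
Distance remaining when braking begins: 45 − 29.944 = 15.056 m.
v² = v₀² − 2a·d = 457.485 − 2 × 5.488 × 15.056 = 292.230 m²/s².
v = √292.230 = 17.095 m/s.

No — it strikes the obstacle at 17.1 m/s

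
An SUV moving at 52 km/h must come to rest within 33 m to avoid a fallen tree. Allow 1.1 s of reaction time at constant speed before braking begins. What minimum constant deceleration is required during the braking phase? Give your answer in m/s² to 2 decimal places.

52 km/h ÷ 3.6 = 14.4444 m/s.
Distance covered during reaction = 14.4444 × 1.1 = 15.889 m.
Distance available for braking: 33 − 15.889 = 17.111 m.
v² = 2a·d ⇒ a = v²/(2d) = 14.4444² / (2 × 17.111) = 208.641 / 34.222 = 6.0967 m/s².

Required deceleration ≈ 6.10 m/s²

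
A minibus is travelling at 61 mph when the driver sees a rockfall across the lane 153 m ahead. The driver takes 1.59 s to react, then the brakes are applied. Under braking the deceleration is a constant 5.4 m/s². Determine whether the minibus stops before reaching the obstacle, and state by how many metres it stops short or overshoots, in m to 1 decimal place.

Yes — it stops 40.8 m short of the obstacle

61 mph × 0.44704 = 27.2694 m/s.
Reaction distance = 27.2694 × 1.59 = 43.358 m.
Braking distance = v²/(2a) = 743.620 / 10.800 = 68.854 m.
Total stopping distance = 43.358 + 68.854 = 112.212 m, vs 153 m available — it stops with 153 − 112.212 = 40.788 m to spare.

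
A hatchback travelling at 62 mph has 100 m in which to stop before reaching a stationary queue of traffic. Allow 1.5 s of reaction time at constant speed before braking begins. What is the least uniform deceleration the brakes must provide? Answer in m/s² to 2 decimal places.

62 mph × 0.44704 = 27.7165 m/s.
Distance covered during reaction = 27.7165 × 1.5 = 41.575 m.
Distance available for braking: 100 − 41.575 = 58.425 m.
v² = 2a·d ⇒ a = v²/(2d) = 27.7165² / (2 × 58.425) = 768.204 / 116.850 = 6.5743 m/s².

Required deceleration ≈ 6.57 m/s²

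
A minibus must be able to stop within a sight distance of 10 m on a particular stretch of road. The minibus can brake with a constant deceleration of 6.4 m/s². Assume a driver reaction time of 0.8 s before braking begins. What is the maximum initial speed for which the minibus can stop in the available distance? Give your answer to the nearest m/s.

Stopping distance: v·t_r + v²/(2a) = 10 with t_r = 0.8 s and a = 6.400 m/s².
So v² + 10.240 v − 128.00 = 0.
Positive root: v = −a·t_r + √((a·t_r)² + 2a·d) = −5.120 + √(26.214 + 128.00) = 7.2983 m/s.

Maximum speed ≈ 7 m/s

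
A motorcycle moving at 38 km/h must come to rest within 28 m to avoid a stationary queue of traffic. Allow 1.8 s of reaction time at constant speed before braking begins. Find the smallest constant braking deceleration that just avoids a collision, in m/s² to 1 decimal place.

38 km/h ÷ 3.6 = 10.5556 m/s.
Distance covered during reaction = 10.5556 × 1.8 = 19.000 m.
Distance available for braking: 28 − 19.000 = 9.000 m.
v² = 2a·d ⇒ a = v²/(2d) = 10.5556² / (2 × 9.000) = 111.421 / 18.000 = 6.1901 m/s².

Required deceleration ≈ 6.2 m/s²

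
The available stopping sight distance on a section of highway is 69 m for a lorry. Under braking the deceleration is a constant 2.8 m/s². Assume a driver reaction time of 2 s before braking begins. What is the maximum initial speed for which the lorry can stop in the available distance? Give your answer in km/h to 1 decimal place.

Maximum speed ≈ 53.4 km/h

Stopping distance: v·t_r + v²/(2a) = 69 with t_r = 2 s and a = 2.800 m/s².
So v² + 11.200 v − 386.40 = 0.
Positive root: v = −a·t_r + √((a·t_r)² + 2a·d) = −5.600 + √(31.360 + 386.40) = 14.8392 m/s.
14.8392 m/s × 3.6 = 53.421 km/h.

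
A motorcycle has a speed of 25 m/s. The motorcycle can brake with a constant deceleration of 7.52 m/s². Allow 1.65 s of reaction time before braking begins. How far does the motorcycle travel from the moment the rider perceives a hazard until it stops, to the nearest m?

Reaction distance = v·t_r = 25.0000 × 1.65 = 41.250 m.
Braking distance = v²/(2a) = 25.0000² / (2 × 7.520) = 625.000 / 15.040 = 41.556 m.
Total = 41.250 + 41.556 = 82.806 m.

Total stopping distance ≈ 83 m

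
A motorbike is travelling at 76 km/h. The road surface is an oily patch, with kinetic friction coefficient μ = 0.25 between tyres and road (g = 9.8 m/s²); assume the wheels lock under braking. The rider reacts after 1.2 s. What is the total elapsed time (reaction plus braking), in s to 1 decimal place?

Total time ≈ 9.8 s

76 km/h ÷ 3.6 = 21.1111 m/s.
a = μg = 0.25 × 9.8 = 2.450 m/s².
Braking time = v/a = 21.1111 / 2.450 = 8.617 s.
Total = 1.2 + 8.617 = 9.817 s.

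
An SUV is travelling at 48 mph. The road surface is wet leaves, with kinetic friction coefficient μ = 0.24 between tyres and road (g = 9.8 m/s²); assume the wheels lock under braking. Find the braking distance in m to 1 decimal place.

48 mph × 0.44704 = 21.4579 m/s.
a = μg = 0.24 × 9.8 = 2.352 m/s².
Braking distance = v²/(2a) = 21.4579² / (2 × 2.352) = 460.441 / 4.704 = 97.883 m.

Braking distance ≈ 97.9 m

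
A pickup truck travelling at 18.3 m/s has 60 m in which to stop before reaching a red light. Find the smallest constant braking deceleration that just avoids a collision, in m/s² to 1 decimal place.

Required deceleration ≈ 2.8 m/s²

v² = 2a·d ⇒ a = v²/(2d) = 18.3000² / (2 × 60.000) = 334.890 / 120.000 = 2.7908 m/s².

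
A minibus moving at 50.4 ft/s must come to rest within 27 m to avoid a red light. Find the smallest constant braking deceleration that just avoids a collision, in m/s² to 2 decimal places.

50.4 ft/s × 0.3048 = 15.3619 m/s.
v² = 2a·d ⇒ a = v²/(2d) = 15.3619² / (2 × 27.000) = 235.988 / 54.000 = 4.3701 m/s².

Required deceleration ≈ 4.37 m/s²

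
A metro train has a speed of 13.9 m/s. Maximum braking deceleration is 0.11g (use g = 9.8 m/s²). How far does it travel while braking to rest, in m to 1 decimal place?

Braking distance ≈ 89.6 m

a = 0.11 × 9.8 = 1.078 m/s².
Braking distance = v²/(2a) = 13.9000² / (2 × 1.078) = 193.210 / 2.156 = 89.615 m.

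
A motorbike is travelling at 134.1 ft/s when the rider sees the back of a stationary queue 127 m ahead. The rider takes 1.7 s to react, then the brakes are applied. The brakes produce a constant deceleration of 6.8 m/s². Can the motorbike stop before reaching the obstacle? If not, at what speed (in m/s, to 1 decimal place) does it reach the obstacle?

No — it strikes the obstacle at 29.8 m/s

134.1 ft/s × 0.3048 = 40.8737 m/s.
Reaction distance = 40.8737 × 1.7 = 69.485 m.
Braking distance needed to stop: v²/(2a) = 1670.659 / 13.600 = 122.843 m, so total needed = 69.485 + 122.843 = 192.328 m > 127 m — it cannot stop.
Distance remaining when braking begins: 127 − 69.485 = 57.515 m.
v² = v₀² − 2a·d = 1670.659 − 2 × 6.800 × 57.515 = 888.455 m²/s².
v = √888.455 = 29.807 m/s.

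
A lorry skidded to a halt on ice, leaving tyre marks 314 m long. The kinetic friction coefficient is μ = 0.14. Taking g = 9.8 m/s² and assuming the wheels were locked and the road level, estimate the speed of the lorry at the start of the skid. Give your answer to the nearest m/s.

Deceleration a = μg = 0.14 × 9.8 = 1.372 m/s².
v = √(2a·d) = √(2 × 1.372 × 314) = √861.616 = 29.3533 m/s.

Initial speed ≈ 29 m/s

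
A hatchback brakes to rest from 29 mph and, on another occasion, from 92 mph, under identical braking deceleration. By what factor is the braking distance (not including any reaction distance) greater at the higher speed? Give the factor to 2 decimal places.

Braking distance d = v²/(2a), so with a fixed, d ∝ v².
Factor = (92/29)² = 3.1724² = 10.0641.

Factor ≈ 10.06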